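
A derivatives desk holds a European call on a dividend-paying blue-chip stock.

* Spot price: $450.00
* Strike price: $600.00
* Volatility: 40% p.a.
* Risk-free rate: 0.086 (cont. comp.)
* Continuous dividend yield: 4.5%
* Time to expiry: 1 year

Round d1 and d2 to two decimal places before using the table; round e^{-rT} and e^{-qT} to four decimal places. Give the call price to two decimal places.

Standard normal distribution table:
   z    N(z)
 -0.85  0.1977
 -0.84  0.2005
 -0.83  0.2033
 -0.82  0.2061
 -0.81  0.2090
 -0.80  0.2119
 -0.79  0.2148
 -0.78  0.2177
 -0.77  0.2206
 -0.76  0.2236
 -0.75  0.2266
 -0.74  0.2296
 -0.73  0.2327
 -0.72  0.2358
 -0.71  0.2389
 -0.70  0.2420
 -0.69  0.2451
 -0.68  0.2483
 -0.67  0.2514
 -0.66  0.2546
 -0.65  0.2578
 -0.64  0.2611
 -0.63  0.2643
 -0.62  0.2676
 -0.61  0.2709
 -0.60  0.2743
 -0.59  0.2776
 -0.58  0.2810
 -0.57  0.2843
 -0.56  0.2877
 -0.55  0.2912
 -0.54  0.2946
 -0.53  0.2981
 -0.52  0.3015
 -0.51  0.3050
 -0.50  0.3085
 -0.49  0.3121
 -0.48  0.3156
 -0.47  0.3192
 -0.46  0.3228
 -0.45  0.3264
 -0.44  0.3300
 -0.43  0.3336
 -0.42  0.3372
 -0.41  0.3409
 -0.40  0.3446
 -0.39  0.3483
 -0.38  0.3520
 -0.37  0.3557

$31.59

σ√T = 0.4·√1 = 0.4000
ln(S/K) + (r − q + σ²/2)T = ln(450/600) + (0.086 − 0.045 + 0.4²/2)·1 = -0.2877 + 0.1210 = -0.1667
d₁ = -0.1667 / 0.4000 = -0.4167 ⇒ -0.42
d₂ = d₁ − σ√T = -0.4167 − 0.4000 = -0.8167 ⇒ -0.82
e^(−qT) = e^(−0.045·1) = 0.9560;  e^(−rT) = e^(−0.086·1) = 0.9176
C = 450·0.9560·N(-0.42) − 600·0.9176·N(-0.82) = 450·0.9560·0.3372 − 600·0.9176·0.2061 = 145.0634 − 113.4704 = 31.5930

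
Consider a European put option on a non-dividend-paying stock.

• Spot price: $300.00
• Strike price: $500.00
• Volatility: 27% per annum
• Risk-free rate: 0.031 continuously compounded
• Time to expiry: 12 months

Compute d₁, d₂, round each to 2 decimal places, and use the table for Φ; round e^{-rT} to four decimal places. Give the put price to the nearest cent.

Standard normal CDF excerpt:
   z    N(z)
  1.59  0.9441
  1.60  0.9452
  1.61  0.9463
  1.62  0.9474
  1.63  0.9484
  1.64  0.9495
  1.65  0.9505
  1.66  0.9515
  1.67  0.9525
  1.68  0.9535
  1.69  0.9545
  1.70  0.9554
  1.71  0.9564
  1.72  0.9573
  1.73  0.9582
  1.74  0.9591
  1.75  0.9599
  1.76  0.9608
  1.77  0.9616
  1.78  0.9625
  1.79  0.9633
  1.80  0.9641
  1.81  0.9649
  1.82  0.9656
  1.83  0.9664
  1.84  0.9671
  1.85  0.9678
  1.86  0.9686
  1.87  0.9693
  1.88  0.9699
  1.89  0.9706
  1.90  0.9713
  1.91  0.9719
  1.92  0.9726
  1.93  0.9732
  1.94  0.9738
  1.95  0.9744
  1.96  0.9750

$186.28

σ√T = 0.27·√1 = 0.2700
d₁ = [ln(300/500) + (0.031 + ½·0.27²)·1] / (σ√T) = (-0.5108 + 0.0675) / 0.2700 = -1.6421 which rounds to -1.64
d₂ = -1.6421 − 0.2700 = -1.9121 which rounds to -1.91
e^(−rT) = e^(−0.031·1) = 0.9695
N(−d₂) = N(1.91) = 0.9719;  N(−d₁) = N(1.64) = 0.9495
P = 500·0.9695·0.9719 − 300·0.9495 = 471.1285 − 284.8500 = 186.2785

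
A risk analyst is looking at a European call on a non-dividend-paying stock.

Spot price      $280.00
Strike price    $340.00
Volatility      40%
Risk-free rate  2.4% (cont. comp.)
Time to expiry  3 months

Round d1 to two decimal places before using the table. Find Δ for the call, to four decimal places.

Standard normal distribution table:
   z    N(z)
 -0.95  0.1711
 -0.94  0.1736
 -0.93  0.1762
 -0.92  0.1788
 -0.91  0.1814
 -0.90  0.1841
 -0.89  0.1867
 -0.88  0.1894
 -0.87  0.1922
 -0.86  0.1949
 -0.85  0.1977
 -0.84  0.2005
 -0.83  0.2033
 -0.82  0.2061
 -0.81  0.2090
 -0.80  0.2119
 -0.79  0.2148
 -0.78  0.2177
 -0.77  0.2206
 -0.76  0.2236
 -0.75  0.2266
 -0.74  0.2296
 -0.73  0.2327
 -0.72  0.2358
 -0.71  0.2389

σ√T = 0.4·√0.25 = 0.2000
d₁ = [ln(280/340) + (0.024 + 0.4²/2)·0.25] / 0.2000 = [-0.1942 + 0.0260] / 0.2000 = -0.8408 → -0.84
N(d₁) = N(-0.84) = 0.2005
Δ_call = N(d₁) = 0.2005

0.2005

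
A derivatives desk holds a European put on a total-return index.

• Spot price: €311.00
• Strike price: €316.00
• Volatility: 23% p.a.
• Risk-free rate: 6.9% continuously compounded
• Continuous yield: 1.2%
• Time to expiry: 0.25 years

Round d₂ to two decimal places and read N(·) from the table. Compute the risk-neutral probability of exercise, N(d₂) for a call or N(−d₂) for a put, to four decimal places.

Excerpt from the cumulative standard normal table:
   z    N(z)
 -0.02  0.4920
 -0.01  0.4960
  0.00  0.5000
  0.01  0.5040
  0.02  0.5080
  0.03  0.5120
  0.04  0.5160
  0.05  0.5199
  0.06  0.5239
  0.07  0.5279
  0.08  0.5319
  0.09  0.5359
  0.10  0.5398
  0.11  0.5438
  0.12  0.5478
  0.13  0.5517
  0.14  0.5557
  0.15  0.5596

σ√T = 0.23 × 0.5000 = 0.1150
d₁ = [ln(311/316) + (0.069 − 0.012 + 0.23²/2)·0.25] / 0.1150 = [-0.0159 + 0.0209] / 0.1150 = 0.0427 ≈ 0.04
d₂ = d₁ − σ√T = 0.0427 − 0.1150 = -0.0723 ≈ -0.07
Risk-neutral Pr[S_T < K] = N(−d₂) = N(0.07) = 0.5279

0.5279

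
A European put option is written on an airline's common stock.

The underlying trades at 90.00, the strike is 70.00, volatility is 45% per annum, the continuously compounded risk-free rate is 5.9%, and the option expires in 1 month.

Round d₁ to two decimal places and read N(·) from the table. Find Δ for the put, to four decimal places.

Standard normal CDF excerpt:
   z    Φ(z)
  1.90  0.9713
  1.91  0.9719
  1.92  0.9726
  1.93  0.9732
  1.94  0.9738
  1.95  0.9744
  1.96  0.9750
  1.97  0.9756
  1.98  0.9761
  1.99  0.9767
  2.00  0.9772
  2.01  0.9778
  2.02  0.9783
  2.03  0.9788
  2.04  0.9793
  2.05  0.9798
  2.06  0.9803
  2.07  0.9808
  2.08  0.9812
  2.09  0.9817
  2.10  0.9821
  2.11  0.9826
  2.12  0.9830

-0.0207

σ√T = 0.45·√0.08333 = 0.1299
ln(S/K) + (r + σ²/2)T = ln(90/70) + (0.059 + 0.45²/2)·0.08333 = 0.2513 + 0.0134 = 0.2647
d₁ = 0.2647 / 0.1299 = 2.0374 which rounds to 2.04
N(d₁) = N(2.04) = 0.9793
Δ_put = N(d₁) − 1 = 0.9793 − 1 = -0.0207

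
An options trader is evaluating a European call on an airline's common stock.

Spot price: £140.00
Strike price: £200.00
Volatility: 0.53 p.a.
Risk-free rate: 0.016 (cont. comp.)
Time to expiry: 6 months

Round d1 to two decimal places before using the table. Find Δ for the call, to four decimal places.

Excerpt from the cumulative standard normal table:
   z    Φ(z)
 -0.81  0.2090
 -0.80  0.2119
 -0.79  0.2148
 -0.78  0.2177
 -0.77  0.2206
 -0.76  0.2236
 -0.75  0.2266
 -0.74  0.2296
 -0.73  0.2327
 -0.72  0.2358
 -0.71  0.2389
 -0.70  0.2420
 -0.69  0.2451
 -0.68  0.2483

σ√T = 0.53 × 0.7071 = 0.3748
ln(S/K) + (r + σ²/2)T = ln(140/200) + (0.016 + 0.53²/2)·0.5 = -0.3567 + 0.0782 = -0.2784
d₁ = -0.2784 / 0.3748 = -0.7430 → -0.74
N(d₁) = N(-0.74) = 0.2296
Δ_call = N(d₁) = 0.2296

0.2296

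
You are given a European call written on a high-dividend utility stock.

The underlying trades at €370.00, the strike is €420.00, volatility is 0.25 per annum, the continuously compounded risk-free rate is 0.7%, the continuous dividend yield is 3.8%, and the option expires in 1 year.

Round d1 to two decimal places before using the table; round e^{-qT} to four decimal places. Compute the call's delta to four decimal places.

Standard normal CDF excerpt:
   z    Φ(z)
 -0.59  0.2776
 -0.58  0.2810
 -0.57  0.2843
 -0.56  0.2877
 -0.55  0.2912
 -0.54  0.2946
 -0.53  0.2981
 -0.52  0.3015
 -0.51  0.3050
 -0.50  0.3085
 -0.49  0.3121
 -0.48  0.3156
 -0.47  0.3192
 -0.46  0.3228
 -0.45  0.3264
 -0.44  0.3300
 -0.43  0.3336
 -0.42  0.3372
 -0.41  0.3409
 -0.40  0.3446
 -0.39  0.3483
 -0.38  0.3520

0.2936

T = 1;  σ√T = 0.2500
d₁ = [ln(370/420) + (0.007 − 0.038 + ½·0.25²)·1] / (σ√T) = (-0.1268 + 0.0003) / 0.2500 = -0.5060 ⇒ -0.51
N(d₁) = N(-0.51) = 0.3050
Δ_call = exp(−qT)·N(d₁) = 0.9627·0.3050 = 0.2936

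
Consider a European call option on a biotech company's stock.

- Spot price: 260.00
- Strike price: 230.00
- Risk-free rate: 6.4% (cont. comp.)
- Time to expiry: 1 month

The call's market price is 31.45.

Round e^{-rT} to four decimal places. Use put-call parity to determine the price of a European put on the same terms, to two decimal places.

e^(−rT) = e^(−0.064·0.08333) = 0.9947
Put-call parity: C − P = S − K·e^(−rT) = 260 − 230·0.9947 = 260 − 228.7810 = 31.2190
P = C − (C − P) = 31.45 − (31.2190) = 0.2310

0.23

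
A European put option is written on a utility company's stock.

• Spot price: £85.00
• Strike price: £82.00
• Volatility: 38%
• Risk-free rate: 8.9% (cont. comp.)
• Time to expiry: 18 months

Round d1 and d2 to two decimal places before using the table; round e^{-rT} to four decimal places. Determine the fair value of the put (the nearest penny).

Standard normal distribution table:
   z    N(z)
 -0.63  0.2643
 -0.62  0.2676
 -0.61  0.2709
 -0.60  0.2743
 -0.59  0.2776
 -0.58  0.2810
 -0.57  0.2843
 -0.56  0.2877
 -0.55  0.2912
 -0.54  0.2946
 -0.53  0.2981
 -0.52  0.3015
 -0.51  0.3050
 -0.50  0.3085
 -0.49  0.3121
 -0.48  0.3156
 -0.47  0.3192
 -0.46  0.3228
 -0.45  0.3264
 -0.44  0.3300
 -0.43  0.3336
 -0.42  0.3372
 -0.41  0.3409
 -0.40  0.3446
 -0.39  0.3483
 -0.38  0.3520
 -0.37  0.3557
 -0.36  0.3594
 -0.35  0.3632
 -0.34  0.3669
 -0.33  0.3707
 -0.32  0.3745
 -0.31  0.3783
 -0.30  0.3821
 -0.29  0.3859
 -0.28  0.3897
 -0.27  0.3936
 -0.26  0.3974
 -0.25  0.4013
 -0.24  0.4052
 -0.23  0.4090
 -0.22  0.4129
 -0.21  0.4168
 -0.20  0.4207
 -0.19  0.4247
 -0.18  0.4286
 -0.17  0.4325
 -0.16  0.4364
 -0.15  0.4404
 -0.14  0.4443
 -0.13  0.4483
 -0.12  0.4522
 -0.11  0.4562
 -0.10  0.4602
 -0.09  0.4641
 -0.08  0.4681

£8.85

T = 1.5;  σ√T = 0.4654
d₁ = [ln(85/82) + (0.089 + ½·0.38²)·1.5] / (σ√T) = (0.0359 + 0.2418) / 0.4654 = 0.5968 ⇒ 0.60
d₂ = 0.5968 − 0.4654 = 0.1314 ⇒ 0.13
exp(−rT) = exp(−0.089·1.5) = 0.8750
N(−d₂) = N(-0.13) = 0.4483;  N(−d₁) = N(-0.60) = 0.2743
P = 82·0.8750·0.4483 − 85·0.2743 = 32.1655 − 23.3155 = 8.8500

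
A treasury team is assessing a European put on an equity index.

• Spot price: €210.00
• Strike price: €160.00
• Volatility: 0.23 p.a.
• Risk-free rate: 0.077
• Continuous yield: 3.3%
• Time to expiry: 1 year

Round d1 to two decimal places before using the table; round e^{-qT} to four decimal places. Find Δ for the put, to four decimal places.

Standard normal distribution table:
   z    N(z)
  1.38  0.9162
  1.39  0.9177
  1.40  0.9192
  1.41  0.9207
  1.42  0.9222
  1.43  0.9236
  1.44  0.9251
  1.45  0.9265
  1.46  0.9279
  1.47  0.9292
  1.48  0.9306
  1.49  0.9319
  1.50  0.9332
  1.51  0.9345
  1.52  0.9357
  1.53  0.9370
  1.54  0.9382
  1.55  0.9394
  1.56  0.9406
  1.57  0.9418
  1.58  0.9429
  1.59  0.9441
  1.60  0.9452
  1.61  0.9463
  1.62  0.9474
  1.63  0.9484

-0.0659

σ√T = 0.23 × 1.0000 = 0.2300
d₁ = [ln(210/160) + (0.077 − 0.033 + 0.23²/2)·1] / 0.2300 = [0.2719 + 0.0704] / 0.2300 = 1.4886 ⇒ 1.49
N(d₁) = N(1.49) = 0.9319
Δ_put = e^(−qT)·(N(d₁) − 1) = 0.9675·(0.9319 − 1) = -0.0659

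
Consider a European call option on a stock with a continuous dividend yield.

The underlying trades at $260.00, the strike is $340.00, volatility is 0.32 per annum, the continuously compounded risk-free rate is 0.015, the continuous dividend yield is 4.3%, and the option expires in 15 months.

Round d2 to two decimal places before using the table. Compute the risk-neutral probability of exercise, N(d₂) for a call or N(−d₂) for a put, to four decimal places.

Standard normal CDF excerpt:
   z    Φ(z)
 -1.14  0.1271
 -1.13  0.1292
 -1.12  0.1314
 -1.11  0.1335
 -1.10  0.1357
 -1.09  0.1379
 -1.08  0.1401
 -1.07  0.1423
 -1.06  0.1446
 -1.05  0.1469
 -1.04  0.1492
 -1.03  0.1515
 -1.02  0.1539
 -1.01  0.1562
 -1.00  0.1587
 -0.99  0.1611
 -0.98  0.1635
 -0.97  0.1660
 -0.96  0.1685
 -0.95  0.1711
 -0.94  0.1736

0.1515

σ√T = 0.32 × 1.1180 = 0.3578
d₁ = [ln(260/340) + (0.015 − 0.043 + ½·0.32²)·1.25] / (σ√T) = (-0.2683 + 0.0290) / 0.3578 = -0.6688 → -0.67
d₂ = -0.6688 − 0.3578 = -1.0265 → -1.03
Pr(exercise) under Q = N(d₂) = 0.1515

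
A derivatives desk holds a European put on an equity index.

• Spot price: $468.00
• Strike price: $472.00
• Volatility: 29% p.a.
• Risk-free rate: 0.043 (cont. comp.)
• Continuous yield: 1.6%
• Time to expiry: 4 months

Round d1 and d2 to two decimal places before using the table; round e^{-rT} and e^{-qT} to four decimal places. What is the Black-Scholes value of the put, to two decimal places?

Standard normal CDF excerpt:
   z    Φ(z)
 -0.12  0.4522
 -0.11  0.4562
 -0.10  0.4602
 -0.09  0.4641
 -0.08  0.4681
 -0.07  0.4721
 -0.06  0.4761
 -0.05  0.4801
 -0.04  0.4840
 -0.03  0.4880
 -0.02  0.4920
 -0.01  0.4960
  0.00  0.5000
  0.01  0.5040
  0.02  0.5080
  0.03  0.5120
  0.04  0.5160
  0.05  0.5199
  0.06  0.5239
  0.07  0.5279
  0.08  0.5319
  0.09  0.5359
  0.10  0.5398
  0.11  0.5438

T = 0.3333;  σ√T = 0.1674
ln(S/K) + (r − q + σ²/2)T = ln(468/472) + (0.043 − 0.016 + 0.29²/2)·0.3333 = -0.0085 + 0.0230 = 0.0145
d₁ = 0.0145 / 0.1674 = 0.0866 → 0.09
d₂ = d₁ − σ√T = 0.0866 − 0.1674 = -0.0808 → -0.08
exp(−qT) = exp(−0.016·0.3333) = 0.9947;  exp(−rT) = exp(−0.043·0.3333) = 0.9858
N(−d₂) = N(0.08) = 0.5319;  N(−d₁) = N(-0.09) = 0.4641
P = 472·0.9858·0.5319 − 468·0.9947·0.4641 = 247.4918 − 216.0476 = 31.4441

$31.44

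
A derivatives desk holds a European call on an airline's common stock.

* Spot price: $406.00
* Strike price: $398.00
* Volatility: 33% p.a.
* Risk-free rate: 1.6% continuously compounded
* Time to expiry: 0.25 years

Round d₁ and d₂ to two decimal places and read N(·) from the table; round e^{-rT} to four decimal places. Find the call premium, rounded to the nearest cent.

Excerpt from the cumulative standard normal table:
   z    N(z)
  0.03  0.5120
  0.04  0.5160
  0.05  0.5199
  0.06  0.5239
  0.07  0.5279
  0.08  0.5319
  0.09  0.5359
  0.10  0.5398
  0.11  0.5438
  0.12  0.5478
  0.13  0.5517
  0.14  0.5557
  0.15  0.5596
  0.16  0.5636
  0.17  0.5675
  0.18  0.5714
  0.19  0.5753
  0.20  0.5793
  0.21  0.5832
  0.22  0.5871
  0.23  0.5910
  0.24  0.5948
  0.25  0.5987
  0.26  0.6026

T = 0.25;  σ√T = 0.1650
d₁ = [ln(406/398) + (0.016 + ½·0.33²)·0.25] / (σ√T) = (0.0199 + 0.0176) / 0.1650 = 0.2274 ≈ 0.23
d₂ = 0.2274 − 0.1650 = 0.0624 ≈ 0.06
exp(−rT) = exp(−0.016·0.25) = 0.9960
N(d₁) = N(0.23) = 0.5910;  N(d₂) = N(0.06) = 0.5239
C = 406·0.5910 − 398·0.9960·0.5239 = 239.9460 − 207.6782 = 32.2678

$32.27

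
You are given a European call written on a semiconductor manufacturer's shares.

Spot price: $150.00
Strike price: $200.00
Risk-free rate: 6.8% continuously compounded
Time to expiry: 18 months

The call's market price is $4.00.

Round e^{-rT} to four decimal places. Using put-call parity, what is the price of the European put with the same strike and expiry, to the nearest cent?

$34.60

e^(−rT) = e^(−0.068·1.5) = 0.9030
Put-call parity: C − P = S − K·e^(−rT) = 150 − 200·0.9030 = 150 − 180.6000 = -30.6000
P = C − (C − P) = 4.00 − (-30.6000) = 34.6000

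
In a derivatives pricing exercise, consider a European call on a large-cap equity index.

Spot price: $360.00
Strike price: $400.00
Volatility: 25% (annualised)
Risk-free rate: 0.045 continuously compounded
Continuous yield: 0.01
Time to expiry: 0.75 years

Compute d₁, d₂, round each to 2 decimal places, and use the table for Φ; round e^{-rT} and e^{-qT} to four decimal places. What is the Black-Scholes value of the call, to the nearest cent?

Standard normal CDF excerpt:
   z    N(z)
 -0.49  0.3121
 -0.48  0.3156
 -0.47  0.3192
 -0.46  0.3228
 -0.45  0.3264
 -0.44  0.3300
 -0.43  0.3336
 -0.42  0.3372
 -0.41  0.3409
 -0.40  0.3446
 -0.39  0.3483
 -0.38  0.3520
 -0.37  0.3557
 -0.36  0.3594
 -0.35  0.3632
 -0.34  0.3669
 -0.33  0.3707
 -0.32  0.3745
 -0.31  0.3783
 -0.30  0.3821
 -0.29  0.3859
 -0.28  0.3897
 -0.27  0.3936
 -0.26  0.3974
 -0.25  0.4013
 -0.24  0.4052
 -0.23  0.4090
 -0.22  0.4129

$18.55

T = 0.75;  σ√T = 0.2165
d₁ = [ln(360/400) + (0.045 − 0.01 + 0.25²/2)·0.75] / 0.2165 = [-0.1054 + 0.0497] / 0.2165 = -0.2571 which rounds to -0.26
d₂ = d₁ − σ√T = -0.2571 − 0.2165 = -0.4736 which rounds to -0.47
e^(−qT) = e^(−0.01·0.75) = 0.9925;  e^(−rT) = e^(−0.045·0.75) = 0.9668
C = 360·0.9925·N(-0.26) − 400·0.9668·N(-0.47) = 360·0.9925·0.3974 − 400·0.9668·0.3192 = 141.9910 − 123.4410 = 18.5500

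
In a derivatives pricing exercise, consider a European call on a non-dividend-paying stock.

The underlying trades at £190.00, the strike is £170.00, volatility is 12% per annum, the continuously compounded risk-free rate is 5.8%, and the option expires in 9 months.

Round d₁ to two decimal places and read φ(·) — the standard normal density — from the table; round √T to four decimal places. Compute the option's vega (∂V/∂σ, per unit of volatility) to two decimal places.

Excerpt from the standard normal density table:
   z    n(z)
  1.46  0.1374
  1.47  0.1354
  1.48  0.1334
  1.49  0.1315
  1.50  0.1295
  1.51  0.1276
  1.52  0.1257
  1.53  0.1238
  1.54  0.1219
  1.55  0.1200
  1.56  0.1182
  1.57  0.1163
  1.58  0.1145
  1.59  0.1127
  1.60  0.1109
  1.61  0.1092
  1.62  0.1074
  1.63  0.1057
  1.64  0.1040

σ√T = 0.12·√0.75 = 0.1039
ln(S/K) + (r + σ²/2)T = ln(190/170) + (0.058 + 0.12²/2)·0.75 = 0.1112 + 0.0489 = 0.1601
d₁ = 0.1601 / 0.1039 = 1.5408 which rounds to 1.54
√T = √0.75 = 0.8660
φ(d₁) = φ(1.54) = 0.1219
vega = S·φ(d₁)·√T = 190·0.1219·0.8660 = 20.0574

20.06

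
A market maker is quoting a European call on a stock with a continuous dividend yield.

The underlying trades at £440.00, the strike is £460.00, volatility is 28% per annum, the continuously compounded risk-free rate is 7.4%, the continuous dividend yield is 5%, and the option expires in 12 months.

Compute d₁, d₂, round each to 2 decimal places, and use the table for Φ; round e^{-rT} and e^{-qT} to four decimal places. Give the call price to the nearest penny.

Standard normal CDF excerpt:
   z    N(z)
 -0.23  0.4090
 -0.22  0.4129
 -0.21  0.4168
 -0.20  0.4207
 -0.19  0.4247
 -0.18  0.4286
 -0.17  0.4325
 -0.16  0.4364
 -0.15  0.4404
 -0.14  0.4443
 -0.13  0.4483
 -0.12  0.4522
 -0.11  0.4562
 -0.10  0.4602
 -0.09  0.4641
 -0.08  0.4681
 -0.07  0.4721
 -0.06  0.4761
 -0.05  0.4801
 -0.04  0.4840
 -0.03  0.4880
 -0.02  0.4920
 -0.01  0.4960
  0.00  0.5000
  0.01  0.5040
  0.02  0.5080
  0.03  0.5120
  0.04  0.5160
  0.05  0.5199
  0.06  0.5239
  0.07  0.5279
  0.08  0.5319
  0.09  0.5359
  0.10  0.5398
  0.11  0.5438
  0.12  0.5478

£42.88

σ√T = 0.28 × 1.0000 = 0.2800
d₁ = [ln(440/460) + (0.074 − 0.05 + 0.28²/2)·1] / 0.2800 = [-0.0445 + 0.0632] / 0.2800 = 0.0670 ≈ 0.07
d₂ = d₁ − σ√T = 0.0670 − 0.2800 = -0.2130 ≈ -0.21
e^(−qT) = e^(−0.05·1) = 0.9512;  e^(−rT) = e^(−0.074·1) = 0.9287
N(d₁) = N(0.07) = 0.5279;  N(d₂) = N(-0.21) = 0.4168
C = 440·0.9512·0.5279 − 460·0.9287·0.4168 = 220.9409 − 178.0578 = 42.8831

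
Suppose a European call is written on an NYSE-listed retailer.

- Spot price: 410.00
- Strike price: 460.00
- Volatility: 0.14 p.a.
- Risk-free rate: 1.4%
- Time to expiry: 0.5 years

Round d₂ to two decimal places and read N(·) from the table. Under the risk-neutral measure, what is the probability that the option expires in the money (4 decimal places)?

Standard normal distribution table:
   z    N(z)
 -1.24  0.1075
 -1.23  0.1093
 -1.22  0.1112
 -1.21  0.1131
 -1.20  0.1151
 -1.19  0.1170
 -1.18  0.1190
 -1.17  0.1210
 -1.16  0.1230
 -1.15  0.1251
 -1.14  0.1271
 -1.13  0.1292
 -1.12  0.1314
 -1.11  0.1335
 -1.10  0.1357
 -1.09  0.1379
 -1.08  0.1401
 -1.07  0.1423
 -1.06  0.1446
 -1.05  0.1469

σ√T = 0.14·√0.5 = 0.0990
d₁ = [ln(410/460) + (0.014 + ½·0.14²)·0.5] / (σ√T) = (-0.1151 + 0.0119) / 0.0990 = -1.0422 ⇒ -1.04
d₂ = -1.0422 − 0.0990 = -1.1412 ⇒ -1.14
Risk-neutral Pr[S_T > K] = N(d₂) = N(-1.14) = 0.1271

0.1271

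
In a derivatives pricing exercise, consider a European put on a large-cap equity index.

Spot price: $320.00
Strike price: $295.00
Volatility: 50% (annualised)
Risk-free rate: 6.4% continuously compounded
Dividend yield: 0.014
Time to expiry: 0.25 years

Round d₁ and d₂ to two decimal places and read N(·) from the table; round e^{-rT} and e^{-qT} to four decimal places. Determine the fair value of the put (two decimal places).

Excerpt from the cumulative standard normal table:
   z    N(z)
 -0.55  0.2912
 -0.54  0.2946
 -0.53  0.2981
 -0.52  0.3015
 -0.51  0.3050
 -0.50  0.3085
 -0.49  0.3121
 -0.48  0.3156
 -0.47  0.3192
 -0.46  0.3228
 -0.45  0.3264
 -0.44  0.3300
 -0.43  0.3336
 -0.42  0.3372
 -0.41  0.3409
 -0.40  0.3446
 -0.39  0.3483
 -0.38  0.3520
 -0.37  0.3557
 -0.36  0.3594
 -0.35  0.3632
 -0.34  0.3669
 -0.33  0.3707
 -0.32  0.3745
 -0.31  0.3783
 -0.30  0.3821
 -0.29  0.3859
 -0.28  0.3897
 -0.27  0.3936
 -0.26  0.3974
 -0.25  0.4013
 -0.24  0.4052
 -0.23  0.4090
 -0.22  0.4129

σ√T = 0.5 × 0.5000 = 0.2500
d₁ = [ln(320/295) + (0.064 − 0.014 + ½·0.5²)·0.25] / (σ√T) = (0.0813 + 0.0437) / 0.2500 = 0.5004 → 0.50
d₂ = 0.5004 − 0.2500 = 0.2504 → 0.25
e^(−qT) = e^(−0.014·0.25) = 0.9965;  e^(−rT) = e^(−0.064·0.25) = 0.9841
N(−d₂) = N(-0.25) = 0.4013;  N(−d₁) = N(-0.50) = 0.3085
P = 295·0.9841·0.4013 − 320·0.9965·0.3085 = 116.5012 − 98.3745 = 18.1267

$18.13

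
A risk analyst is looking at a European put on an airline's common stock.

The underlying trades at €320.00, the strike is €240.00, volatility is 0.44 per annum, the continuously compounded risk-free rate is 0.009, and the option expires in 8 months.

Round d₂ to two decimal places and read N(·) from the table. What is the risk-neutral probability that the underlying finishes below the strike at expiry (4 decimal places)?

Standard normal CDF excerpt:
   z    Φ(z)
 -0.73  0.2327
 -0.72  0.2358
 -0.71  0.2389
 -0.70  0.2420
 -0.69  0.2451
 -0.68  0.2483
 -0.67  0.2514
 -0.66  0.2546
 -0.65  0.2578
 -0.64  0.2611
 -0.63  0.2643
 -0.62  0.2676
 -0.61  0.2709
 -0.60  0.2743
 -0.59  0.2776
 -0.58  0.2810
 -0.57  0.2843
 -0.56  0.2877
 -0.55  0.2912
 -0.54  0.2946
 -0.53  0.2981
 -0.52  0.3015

0.2611

T = 0.6667;  σ√T = 0.3593
ln(S/K) + (r + σ²/2)T = ln(320/240) + (0.009 + 0.44²/2)·0.6667 = 0.2877 + 0.0705 = 0.3582
d₁ = 0.3582 / 0.3593 = 0.9971 ≈ 1.00
d₂ = d₁ − σ√T = 0.9971 − 0.3593 = 0.6378 ≈ 0.64
Risk-neutral Pr[S_T < K] = N(−d₂) = N(-0.64) = 0.2611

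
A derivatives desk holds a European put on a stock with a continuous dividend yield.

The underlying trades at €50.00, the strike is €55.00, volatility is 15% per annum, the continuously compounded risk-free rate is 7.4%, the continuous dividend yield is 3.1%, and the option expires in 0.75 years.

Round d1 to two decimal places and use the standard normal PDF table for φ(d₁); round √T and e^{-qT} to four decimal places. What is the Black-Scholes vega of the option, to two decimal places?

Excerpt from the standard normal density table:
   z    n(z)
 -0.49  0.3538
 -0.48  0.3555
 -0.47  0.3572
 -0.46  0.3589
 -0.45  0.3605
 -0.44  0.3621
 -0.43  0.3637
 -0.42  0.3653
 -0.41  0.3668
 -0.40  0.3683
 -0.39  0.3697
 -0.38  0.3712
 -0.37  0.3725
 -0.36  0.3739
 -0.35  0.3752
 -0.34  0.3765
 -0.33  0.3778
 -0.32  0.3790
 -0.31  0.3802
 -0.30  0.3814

T = 0.75;  σ√T = 0.1299
d₁ = [ln(50/55) + (0.074 − 0.031 + ½·0.15²)·0.75] / (σ√T) = (-0.0953 + 0.0407) / 0.1299 = -0.4205 → -0.42
√T = √0.75 = 0.8660
φ(d₁) = φ(-0.42) = 0.3653
exp(−qT) = exp(−0.031·0.75) = 0.9770
vega = S·exp(−qT)·φ(d₁)·√T = 50·0.9770·0.3653·0.8660 = 15.4537

15.45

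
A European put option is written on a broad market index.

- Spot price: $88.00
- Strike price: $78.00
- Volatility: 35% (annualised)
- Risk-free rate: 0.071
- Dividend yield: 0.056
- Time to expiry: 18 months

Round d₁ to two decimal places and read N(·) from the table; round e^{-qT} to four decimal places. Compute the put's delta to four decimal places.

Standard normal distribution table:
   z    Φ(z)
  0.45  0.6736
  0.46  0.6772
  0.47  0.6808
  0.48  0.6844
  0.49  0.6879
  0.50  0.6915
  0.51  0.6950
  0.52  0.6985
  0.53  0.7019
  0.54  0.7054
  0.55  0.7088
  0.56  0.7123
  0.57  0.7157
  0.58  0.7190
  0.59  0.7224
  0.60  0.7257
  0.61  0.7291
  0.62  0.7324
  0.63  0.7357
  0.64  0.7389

-0.2677

σ√T = 0.35·√1.5 = 0.4287
d₁ = [ln(88/78) + (0.071 − 0.056 + ½·0.35²)·1.5] / (σ√T) = (0.1206 + 0.1144) / 0.4287 = 0.5482 ⇒ 0.55
N(d₁) = N(0.55) = 0.7088
Δ_put = e^(−qT)·(N(d₁) − 1) = 0.9194·(0.7088 − 1) = -0.2677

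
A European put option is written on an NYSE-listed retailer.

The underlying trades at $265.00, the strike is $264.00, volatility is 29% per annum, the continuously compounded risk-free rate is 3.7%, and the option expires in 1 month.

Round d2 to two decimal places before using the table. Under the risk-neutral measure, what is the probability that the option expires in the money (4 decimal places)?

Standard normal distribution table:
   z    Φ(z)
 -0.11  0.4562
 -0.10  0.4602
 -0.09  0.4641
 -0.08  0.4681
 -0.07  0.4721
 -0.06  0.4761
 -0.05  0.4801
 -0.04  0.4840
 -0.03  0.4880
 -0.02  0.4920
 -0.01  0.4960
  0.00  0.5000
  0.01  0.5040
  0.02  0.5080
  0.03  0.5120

T = 0.08333;  σ√T = 0.0837
ln(S/K) + (r + σ²/2)T = ln(265/264) + (0.037 + 0.29²/2)·0.08333 = 0.0038 + 0.0066 = 0.0104
d₁ = 0.0104 / 0.0837 = 0.1239 ≈ 0.12
d₂ = d₁ − σ√T = 0.1239 − 0.0837 = 0.0401 ≈ 0.04
Pr(exercise) under Q = N(−d₂) = N(-0.04) = 0.4840

0.4840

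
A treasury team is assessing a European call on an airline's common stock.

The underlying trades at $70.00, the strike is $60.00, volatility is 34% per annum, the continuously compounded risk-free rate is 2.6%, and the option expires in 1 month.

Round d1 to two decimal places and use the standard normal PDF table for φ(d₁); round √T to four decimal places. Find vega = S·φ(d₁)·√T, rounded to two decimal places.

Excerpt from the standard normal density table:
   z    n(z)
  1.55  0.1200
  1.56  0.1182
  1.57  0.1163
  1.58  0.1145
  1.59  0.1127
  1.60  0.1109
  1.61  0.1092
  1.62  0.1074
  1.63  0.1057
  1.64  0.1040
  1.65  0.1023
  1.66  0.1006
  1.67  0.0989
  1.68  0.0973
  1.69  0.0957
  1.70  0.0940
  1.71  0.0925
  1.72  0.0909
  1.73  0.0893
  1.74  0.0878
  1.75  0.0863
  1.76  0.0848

2.10

σ√T = 0.34 × 0.2887 = 0.0981
d₁ = [ln(70/60) + (0.026 + 0.34²/2)·0.08333] / 0.0981 = [0.1542 + 0.0070] / 0.0981 = 1.6417 ⇒ 1.64
√T = √0.08333 = 0.2887
φ(d₁) = φ(1.64) = 0.1040
vega = S·φ(d₁)·√T = 70·0.1040·0.2887 = 2.1017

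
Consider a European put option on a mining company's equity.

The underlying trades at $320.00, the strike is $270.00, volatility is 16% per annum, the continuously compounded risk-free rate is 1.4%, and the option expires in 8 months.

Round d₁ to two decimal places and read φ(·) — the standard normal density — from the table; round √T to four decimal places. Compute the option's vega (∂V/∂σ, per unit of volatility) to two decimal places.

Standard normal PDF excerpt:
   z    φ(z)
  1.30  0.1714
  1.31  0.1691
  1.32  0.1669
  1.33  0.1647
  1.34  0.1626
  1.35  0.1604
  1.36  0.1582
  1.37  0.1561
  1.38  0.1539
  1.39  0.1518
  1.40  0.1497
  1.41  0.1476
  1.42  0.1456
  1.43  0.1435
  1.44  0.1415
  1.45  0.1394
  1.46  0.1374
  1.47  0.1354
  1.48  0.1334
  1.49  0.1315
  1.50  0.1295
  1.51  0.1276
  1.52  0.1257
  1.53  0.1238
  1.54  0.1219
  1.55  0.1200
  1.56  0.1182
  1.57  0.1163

36.97

σ√T = 0.16 × 0.8165 = 0.1306
d₁ = [ln(320/270) + (0.014 + 0.16²/2)·0.6667] / 0.1306 = [0.1699 + 0.0179] / 0.1306 = 1.4373 → 1.44
√T = √0.6667 = 0.8165
φ(d₁) = φ(1.44) = 0.1415
vega = S·φ(d₁)·√T = 320·0.1415·0.8165 = 36.9711
(Vega is the same for a European call and put with the same parameters.)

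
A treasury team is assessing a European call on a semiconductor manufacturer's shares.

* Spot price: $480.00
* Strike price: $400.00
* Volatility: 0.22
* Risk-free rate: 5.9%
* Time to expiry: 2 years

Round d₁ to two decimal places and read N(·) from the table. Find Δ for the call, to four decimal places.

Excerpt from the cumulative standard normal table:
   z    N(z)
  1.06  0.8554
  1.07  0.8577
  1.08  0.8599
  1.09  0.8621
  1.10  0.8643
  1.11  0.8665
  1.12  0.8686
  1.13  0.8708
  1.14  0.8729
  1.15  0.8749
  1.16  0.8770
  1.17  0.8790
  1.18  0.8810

T = 2;  σ√T = 0.3111
d₁ = [ln(480/400) + (0.059 + ½·0.22²)·2] / (σ√T) = (0.1823 + 0.1664) / 0.3111 = 1.1208 ⇒ 1.12
N(d₁) = N(1.12) = 0.8686
Δ_call = N(d₁) = 0.8686

0.8686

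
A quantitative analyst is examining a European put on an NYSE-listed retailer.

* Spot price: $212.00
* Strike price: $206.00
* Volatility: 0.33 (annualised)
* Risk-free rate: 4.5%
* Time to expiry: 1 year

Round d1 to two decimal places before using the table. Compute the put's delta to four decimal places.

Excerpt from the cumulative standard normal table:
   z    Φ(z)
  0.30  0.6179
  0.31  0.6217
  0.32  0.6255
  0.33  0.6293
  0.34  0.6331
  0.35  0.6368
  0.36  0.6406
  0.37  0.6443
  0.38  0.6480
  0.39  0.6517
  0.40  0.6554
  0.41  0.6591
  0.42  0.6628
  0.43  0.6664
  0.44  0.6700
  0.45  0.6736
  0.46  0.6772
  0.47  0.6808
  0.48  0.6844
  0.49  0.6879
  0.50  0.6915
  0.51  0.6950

σ√T = 0.33 × 1.0000 = 0.3300
d₁ = [ln(212/206) + (0.045 + 0.33²/2)·1] / 0.3300 = [0.0287 + 0.0995] / 0.3300 = 0.3884 ⇒ 0.39
N(d₁) = N(0.39) = 0.6517
Δ_put = N(d₁) − 1 = 0.6517 − 1 = -0.3483

-0.3483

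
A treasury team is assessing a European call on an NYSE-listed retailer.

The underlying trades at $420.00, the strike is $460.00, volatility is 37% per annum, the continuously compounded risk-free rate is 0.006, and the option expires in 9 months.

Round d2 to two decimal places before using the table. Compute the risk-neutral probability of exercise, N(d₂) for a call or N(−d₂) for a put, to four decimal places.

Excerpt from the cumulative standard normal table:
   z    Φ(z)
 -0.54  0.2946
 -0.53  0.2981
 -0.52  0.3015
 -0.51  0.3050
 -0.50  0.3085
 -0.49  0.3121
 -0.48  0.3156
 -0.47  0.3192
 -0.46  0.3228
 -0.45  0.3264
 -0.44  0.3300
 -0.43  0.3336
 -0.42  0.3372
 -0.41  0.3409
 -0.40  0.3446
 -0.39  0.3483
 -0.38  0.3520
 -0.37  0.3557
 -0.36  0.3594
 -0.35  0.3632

σ√T = 0.37·√0.75 = 0.3204
d₁ = [ln(420/460) + (0.006 + ½·0.37²)·0.75] / (σ√T) = (-0.0910 + 0.0558) / 0.3204 = -0.1096 which rounds to -0.11
d₂ = -0.1096 − 0.3204 = -0.4301 which rounds to -0.43
Pr(exercise) under Q = N(d₂) = 0.3336

0.3336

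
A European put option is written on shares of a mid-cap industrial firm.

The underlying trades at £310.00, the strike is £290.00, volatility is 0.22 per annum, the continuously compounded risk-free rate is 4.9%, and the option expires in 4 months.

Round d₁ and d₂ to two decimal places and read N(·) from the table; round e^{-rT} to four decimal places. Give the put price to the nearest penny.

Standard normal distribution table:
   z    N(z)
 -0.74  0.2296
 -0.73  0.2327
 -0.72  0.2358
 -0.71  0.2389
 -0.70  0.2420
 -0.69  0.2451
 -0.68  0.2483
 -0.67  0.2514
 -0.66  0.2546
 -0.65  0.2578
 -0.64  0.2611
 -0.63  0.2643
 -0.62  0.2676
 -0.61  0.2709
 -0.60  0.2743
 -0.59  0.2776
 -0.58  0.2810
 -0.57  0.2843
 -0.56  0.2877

£6.10

T = 0.3333;  σ√T = 0.1270
d₁ = [ln(310/290) + (0.049 + 0.22²/2)·0.3333] / 0.1270 = [0.0667 + 0.0244] / 0.1270 = 0.7172 ⇒ 0.72
d₂ = d₁ − σ√T = 0.7172 − 0.1270 = 0.5901 ⇒ 0.59
exp(−rT) = exp(−0.049·0.3333) = 0.9838
N(−d₂) = N(-0.59) = 0.2776;  N(−d₁) = N(-0.72) = 0.2358
P = 290·0.9838·0.2776 − 310·0.2358 = 79.1998 − 73.0980 = 6.1018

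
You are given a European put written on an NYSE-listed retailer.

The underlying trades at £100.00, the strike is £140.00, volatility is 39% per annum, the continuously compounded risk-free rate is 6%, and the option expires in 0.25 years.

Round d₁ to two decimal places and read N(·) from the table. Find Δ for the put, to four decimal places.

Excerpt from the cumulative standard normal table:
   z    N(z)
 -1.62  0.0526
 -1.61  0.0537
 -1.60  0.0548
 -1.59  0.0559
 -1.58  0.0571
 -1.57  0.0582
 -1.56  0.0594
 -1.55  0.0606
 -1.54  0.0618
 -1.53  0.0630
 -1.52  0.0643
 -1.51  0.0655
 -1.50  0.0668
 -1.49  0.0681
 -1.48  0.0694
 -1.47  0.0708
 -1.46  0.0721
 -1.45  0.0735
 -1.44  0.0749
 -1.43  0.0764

-0.9394

T = 0.25;  σ√T = 0.1950
d₁ = [ln(100/140) + (0.06 + 0.39²/2)·0.25] / 0.1950 = [-0.3365 + 0.0340] / 0.1950 = -1.5511 → -1.55
N(d₁) = N(-1.55) = 0.0606
Δ_put = N(d₁) − 1 = 0.0606 − 1 = -0.9394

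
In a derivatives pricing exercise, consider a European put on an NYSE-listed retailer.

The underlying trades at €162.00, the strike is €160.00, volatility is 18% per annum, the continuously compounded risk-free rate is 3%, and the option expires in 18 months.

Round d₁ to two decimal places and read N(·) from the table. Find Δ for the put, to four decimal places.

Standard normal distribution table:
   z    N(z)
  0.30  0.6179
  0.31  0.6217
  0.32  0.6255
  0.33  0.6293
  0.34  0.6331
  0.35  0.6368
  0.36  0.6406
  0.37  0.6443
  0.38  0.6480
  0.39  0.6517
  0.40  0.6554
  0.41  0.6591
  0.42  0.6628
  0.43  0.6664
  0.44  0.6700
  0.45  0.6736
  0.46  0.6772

σ√T = 0.18 × 1.2247 = 0.2205
d₁ = [ln(162/160) + (0.03 + 0.18²/2)·1.5] / 0.2205 = [0.0124 + 0.0693] / 0.2205 = 0.3707 → 0.37
N(d₁) = N(0.37) = 0.6443
Δ_put = N(d₁) − 1 = 0.6443 − 1 = -0.3557

-0.3557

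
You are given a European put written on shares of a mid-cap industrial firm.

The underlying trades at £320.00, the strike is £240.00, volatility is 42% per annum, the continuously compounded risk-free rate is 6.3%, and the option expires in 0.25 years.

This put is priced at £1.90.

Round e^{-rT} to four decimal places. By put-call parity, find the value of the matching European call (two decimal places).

e^(−rT) = e^(−0.063·0.25) = 0.9844
Put-call parity: C − P = S − K·e^(−rT) = 320 − 240·0.9844 = 320 − 236.2560 = 83.7440
C = P + (C − P) = 1.90 + (83.7440) = 85.6440

£85.64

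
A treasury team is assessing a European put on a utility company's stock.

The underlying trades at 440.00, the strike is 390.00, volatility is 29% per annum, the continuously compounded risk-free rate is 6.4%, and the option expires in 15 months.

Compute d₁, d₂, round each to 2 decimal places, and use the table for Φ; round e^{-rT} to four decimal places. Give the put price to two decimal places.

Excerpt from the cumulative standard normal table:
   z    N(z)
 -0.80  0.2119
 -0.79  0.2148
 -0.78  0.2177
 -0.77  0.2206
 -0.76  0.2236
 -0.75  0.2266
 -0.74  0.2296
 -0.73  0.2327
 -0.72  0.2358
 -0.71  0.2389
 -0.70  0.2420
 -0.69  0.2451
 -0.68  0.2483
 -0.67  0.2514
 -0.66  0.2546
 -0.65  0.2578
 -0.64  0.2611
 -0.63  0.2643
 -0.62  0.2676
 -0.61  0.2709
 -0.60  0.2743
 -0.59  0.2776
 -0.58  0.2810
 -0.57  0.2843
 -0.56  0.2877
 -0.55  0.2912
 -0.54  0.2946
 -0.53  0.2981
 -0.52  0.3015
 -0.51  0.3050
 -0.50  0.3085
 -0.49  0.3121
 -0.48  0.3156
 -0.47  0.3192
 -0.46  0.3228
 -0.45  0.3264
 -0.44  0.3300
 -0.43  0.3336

σ√T = 0.29 × 1.1180 = 0.3242
d₁ = [ln(440/390) + (0.064 + 0.29²/2)·1.25] / 0.3242 = [0.1206 + 0.1326] / 0.3242 = 0.7809 which rounds to 0.78
d₂ = d₁ − σ√T = 0.7809 − 0.3242 = 0.4567 which rounds to 0.46
exp(−rT) = exp(−0.064·1.25) = 0.9231
N(−d₂) = N(-0.46) = 0.3228;  N(−d₁) = N(-0.78) = 0.2177
P = 390·0.9231·0.3228 − 440·0.2177 = 116.2109 − 95.7880 = 20.4229

20.42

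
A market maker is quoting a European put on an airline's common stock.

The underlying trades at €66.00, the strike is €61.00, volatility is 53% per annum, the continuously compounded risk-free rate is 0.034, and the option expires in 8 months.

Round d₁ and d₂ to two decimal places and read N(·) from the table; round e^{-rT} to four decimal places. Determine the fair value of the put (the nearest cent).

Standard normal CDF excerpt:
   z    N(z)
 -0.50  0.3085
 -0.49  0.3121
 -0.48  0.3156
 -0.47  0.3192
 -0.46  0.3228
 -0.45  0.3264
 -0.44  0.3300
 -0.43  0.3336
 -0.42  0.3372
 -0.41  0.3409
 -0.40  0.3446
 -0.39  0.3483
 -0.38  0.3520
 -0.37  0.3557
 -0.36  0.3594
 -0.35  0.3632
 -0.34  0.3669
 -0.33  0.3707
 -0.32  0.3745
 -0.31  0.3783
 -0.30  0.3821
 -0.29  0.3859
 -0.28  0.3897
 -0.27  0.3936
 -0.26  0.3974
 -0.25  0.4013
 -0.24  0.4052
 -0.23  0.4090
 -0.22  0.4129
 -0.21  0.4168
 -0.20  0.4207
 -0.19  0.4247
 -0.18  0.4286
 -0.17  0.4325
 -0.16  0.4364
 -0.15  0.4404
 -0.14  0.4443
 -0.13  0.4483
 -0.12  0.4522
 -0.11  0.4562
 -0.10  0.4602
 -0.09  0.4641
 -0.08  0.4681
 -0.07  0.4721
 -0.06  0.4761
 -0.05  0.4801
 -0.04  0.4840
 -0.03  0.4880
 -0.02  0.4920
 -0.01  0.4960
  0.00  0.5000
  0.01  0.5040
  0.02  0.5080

€7.80

σ√T = 0.53 × 0.8165 = 0.4327
ln(S/K) + (r + σ²/2)T = ln(66/61) + (0.034 + 0.53²/2)·0.6667 = 0.0788 + 0.1163 = 0.1951
d₁ = 0.1951 / 0.4327 = 0.4508 which rounds to 0.45
d₂ = d₁ − σ√T = 0.4508 − 0.4327 = 0.0181 which rounds to 0.02
exp(−rT) = exp(−0.034·0.6667) = 0.9776
P = 61·0.9776·N(-0.02) − 66·N(-0.45) = 61·0.9776·0.4920 − 66·0.3264 = 29.3397 − 21.5424 = 7.7973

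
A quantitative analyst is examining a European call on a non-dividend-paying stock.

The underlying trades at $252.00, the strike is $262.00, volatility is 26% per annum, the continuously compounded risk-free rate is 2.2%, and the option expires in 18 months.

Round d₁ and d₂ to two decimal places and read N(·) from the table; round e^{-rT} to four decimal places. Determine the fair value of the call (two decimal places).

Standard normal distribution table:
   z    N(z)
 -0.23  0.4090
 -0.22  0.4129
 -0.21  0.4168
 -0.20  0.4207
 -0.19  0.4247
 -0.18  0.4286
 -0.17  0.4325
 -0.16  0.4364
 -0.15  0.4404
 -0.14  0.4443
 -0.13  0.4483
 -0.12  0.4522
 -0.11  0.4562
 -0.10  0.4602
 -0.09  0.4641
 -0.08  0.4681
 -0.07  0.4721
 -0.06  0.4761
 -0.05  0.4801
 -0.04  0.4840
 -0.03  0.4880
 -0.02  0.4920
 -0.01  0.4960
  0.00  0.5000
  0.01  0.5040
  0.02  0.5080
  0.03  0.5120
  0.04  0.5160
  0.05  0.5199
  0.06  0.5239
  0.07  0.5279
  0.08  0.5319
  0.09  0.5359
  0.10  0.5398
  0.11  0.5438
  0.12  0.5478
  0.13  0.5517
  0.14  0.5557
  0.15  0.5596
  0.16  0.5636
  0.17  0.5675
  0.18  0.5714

$31.39

T = 1.5;  σ√T = 0.3184
d₁ = [ln(252/262) + (0.022 + 0.26²/2)·1.5] / 0.3184 = [-0.0389 + 0.0837] / 0.3184 = 0.1406 which rounds to 0.14
d₂ = d₁ − σ√T = 0.1406 − 0.3184 = -0.1778 which rounds to -0.18
exp(−rT) = exp(−0.022·1.5) = 0.9675
C = 252·N(0.14) − 262·0.9675·N(-0.18) = 252·0.5557 − 262·0.9675·0.4286 = 140.0364 − 108.6437 = 31.3927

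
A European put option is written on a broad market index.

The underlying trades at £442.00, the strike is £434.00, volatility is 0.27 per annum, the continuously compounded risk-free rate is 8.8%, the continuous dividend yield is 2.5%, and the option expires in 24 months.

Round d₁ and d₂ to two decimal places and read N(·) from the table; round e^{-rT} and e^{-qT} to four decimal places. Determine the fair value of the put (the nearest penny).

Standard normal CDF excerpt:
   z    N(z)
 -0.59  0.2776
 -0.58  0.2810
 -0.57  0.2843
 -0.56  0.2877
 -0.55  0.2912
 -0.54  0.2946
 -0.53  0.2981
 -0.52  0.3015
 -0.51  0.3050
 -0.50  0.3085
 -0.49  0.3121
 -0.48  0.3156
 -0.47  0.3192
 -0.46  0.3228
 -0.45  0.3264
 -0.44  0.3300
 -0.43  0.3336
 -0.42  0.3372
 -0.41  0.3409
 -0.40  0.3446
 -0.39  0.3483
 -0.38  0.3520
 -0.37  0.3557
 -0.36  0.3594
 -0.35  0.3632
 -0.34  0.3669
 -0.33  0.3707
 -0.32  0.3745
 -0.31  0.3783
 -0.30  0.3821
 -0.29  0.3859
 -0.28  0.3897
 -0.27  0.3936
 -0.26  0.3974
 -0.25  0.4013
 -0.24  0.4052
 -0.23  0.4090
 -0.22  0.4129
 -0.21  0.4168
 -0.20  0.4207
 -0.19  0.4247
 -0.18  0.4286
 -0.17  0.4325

£35.04

σ√T = 0.27 × 1.4142 = 0.3818
d₁ = [ln(442/434) + (0.088 − 0.025 + ½·0.27²)·2] / (σ√T) = (0.0183 + 0.1989) / 0.3818 = 0.5687 ⇒ 0.57
d₂ = 0.5687 − 0.3818 = 0.1869 ⇒ 0.19
exp(−qT) = exp(−0.025·2) = 0.9512;  exp(−rT) = exp(−0.088·2) = 0.8386
P = 434·0.8386·N(-0.19) − 442·0.9512·N(-0.57) = 434·0.8386·0.4247 − 442·0.9512·0.2843 = 154.5706 − 119.5284 = 35.0422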